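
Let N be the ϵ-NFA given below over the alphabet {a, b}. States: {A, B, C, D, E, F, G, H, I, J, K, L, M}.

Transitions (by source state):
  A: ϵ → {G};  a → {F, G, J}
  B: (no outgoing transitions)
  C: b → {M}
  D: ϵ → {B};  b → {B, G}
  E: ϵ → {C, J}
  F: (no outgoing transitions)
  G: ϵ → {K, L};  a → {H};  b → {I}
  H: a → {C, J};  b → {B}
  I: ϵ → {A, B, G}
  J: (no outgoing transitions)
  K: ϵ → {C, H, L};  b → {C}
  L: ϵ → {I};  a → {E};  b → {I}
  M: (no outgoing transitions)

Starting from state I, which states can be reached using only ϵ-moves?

{A, B, C, G, H, I, K, L}

Start with {I}.
From I via ϵ: add A, B, G.
From G via ϵ: add K, L.
From K via ϵ: add C, H.
No new states can be added; the closed set is {A, B, C, G, H, I, K, L}.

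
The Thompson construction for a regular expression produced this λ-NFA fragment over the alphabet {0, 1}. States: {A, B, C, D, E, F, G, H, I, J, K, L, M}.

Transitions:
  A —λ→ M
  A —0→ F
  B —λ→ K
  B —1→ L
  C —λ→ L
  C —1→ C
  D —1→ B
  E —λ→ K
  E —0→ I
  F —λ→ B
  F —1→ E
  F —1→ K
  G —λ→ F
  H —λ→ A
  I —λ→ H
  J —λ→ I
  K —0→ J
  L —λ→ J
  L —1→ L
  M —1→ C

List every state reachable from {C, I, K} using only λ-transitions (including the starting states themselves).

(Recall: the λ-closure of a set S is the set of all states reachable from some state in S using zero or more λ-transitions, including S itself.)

Start with {C, I, K}.
From C via λ: add L.
From I via λ: add H.
From H via λ: add A.
From L via λ: add J.
From A via λ: add M.
No new states can be added; the closed set is {A, C, H, I, J, K, L, M}.

{A, C, H, I, J, K, L, M}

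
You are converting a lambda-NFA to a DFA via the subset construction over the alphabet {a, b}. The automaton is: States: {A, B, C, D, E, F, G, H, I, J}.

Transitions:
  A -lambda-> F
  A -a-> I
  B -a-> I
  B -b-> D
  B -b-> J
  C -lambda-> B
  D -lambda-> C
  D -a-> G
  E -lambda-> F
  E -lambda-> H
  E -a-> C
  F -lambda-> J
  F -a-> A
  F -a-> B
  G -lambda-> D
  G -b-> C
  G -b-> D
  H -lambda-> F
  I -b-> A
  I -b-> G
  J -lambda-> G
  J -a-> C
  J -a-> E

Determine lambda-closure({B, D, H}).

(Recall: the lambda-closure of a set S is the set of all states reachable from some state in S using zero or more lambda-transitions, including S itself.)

Start with {B, D, H}.
From D via lambda: add C.
From H via lambda: add F.
From F via lambda: add J.
From J via lambda: add G.
No new states can be added; the closed set is {B, C, D, F, G, H, J}.

{B, C, D, F, G, H, J}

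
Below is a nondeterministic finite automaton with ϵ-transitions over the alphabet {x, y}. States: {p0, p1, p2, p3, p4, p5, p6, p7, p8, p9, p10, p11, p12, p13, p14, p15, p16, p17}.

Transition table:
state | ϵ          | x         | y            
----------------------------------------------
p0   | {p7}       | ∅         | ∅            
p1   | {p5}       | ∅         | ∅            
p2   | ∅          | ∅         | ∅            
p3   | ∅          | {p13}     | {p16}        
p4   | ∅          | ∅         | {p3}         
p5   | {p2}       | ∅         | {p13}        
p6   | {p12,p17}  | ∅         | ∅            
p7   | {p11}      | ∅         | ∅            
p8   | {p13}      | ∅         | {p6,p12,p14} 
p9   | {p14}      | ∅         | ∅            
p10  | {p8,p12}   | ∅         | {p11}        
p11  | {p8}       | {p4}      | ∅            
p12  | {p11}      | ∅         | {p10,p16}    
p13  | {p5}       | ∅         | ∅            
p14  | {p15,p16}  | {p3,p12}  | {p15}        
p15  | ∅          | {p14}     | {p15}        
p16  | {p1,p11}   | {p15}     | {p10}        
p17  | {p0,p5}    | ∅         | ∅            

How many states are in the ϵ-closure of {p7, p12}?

7

Start with {p7, p12}.
From p7 via ϵ: add p11.
From p11 via ϵ: add p8.
From p8 via ϵ: add p13.
From p13 via ϵ: add p5.
From p5 via ϵ: add p2.
ϵ-closure = {p2, p5, p7, p8, p11, p12, p13}, which has 7 states.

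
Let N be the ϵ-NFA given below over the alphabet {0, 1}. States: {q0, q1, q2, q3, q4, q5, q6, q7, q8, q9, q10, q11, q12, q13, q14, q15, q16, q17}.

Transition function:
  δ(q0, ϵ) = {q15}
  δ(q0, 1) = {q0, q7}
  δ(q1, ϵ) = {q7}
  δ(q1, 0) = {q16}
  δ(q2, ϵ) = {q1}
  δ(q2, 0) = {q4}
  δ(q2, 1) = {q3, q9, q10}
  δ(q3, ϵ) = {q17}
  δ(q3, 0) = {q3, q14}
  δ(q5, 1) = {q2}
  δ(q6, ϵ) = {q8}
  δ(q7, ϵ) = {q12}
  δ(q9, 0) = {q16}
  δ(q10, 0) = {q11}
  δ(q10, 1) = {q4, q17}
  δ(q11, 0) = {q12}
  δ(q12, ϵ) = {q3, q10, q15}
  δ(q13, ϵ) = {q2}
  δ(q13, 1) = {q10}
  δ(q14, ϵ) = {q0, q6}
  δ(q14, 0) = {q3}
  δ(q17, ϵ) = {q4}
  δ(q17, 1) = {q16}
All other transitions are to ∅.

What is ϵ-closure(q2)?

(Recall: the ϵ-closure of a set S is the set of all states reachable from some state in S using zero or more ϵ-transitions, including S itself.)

Start with {q2}.
From q2 via ϵ: add q1.
From q1 via ϵ: add q7.
From q7 via ϵ: add q12.
From q12 via ϵ: add q3, q10, q15.
From q3 via ϵ: add q17.
From q17 via ϵ: add q4.
No new states can be added; the closed set is {q1, q2, q3, q4, q7, q10, q12, q15, q17}.

{q1, q2, q3, q4, q7, q10, q12, q15, q17}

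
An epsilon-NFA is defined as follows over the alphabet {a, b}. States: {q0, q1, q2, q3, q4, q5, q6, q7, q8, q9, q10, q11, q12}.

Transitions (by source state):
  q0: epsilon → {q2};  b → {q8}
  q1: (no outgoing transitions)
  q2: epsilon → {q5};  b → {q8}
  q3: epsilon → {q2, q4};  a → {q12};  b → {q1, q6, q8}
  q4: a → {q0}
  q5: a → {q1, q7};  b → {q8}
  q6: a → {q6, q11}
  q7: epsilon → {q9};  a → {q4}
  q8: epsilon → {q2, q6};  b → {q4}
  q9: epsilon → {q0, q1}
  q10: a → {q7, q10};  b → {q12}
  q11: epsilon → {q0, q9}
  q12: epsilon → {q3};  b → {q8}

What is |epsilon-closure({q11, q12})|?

Start with {q11, q12}.
From q11 via epsilon: add q0, q9.
From q12 via epsilon: add q3.
From q0 via epsilon: add q2.
From q3 via epsilon: add q4.
From q9 via epsilon: add q1.
From q2 via epsilon: add q5.
epsilon-closure = {q0, q1, q2, q3, q4, q5, q9, q11, q12}, which has 9 states.

9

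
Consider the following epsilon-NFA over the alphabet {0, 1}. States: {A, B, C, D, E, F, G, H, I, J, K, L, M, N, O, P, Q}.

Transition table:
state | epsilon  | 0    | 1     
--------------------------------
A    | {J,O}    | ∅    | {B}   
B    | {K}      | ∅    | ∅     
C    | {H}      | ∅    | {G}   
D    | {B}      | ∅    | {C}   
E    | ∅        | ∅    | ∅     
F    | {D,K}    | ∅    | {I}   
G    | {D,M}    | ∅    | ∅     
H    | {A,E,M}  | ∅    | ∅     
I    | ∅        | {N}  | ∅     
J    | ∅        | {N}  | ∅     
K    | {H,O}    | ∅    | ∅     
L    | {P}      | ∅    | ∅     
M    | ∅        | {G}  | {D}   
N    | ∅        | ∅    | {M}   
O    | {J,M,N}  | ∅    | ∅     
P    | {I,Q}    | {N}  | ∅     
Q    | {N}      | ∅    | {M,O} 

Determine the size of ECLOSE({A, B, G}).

Start with {A, B, G}.
From A via epsilon: add J, O.
From B via epsilon: add K.
From G via epsilon: add D, M.
From K via epsilon: add H.
From O via epsilon: add N.
From H via epsilon: add E.
epsilon-closure = {A, B, D, E, G, H, J, K, M, N, O}, which has 11 states.

11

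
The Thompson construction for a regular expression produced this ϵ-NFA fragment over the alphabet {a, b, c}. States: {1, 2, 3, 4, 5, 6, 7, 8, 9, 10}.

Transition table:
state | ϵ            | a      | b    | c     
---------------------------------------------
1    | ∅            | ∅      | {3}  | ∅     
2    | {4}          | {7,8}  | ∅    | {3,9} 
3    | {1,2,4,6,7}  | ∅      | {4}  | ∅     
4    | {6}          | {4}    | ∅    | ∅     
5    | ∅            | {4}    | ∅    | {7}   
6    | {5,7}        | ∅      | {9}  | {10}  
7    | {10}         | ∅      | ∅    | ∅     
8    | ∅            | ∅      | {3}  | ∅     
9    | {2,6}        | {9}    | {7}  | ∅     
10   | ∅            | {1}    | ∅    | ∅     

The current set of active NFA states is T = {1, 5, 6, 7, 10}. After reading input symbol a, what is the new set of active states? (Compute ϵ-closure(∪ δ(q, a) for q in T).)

{1, 4, 5, 6, 7, 10}

5 on a → {4}.
10 on a → {1}.
No a-transition from 1, 6, 7.
Union after reading a: {1, 4}.
Now take the ϵ-closure:
From 4 via ϵ: add 6.
From 6 via ϵ: add 5, 7.
From 7 via ϵ: add 10.
No new states can be added; the closed set is {1, 4, 5, 6, 7, 10}.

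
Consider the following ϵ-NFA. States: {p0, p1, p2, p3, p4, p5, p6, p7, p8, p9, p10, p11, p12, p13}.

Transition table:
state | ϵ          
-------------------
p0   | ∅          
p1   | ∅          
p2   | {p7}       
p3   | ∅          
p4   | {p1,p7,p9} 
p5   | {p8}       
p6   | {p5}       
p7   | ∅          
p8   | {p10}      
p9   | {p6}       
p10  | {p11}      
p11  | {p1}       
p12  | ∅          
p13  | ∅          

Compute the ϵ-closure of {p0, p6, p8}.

{p0, p1, p5, p6, p8, p10, p11}

Start with {p0, p6, p8}.
From p6 via ϵ: add p5.
From p8 via ϵ: add p10.
From p10 via ϵ: add p11.
From p11 via ϵ: add p1.
No new states can be added; the closed set is {p0, p1, p5, p6, p8, p10, p11}.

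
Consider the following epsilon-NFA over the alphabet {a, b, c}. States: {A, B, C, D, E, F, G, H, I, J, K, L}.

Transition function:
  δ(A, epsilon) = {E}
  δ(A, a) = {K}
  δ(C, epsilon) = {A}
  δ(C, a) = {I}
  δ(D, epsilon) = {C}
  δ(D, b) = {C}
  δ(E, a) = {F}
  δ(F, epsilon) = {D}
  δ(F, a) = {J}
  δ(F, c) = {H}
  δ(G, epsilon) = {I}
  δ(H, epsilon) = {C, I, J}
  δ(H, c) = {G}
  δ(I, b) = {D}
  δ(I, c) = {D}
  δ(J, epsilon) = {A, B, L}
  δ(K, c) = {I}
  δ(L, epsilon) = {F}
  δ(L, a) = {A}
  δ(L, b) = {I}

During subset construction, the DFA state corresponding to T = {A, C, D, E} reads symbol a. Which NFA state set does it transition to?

A on a → {K}.
C on a → {I}.
E on a → {F}.
No a-transition from D.
Union after reading a: {F, I, K}.
Now take the epsilon-closure:
From F via epsilon: add D.
From D via epsilon: add C.
From C via epsilon: add A.
From A via epsilon: add E.
No new states can be added; the closed set is {A, C, D, E, F, I, K}.

{A, C, D, E, F, I, K}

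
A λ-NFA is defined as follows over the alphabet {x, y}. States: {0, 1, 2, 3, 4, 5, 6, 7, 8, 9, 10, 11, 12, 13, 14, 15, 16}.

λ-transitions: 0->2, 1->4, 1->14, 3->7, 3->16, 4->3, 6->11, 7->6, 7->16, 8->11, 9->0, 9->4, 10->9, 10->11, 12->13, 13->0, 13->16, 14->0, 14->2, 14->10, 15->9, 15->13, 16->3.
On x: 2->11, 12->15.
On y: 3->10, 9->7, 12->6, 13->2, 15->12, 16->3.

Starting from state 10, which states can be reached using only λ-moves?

Start with {10}.
From 10 via λ: add 9, 11.
From 9 via λ: add 0, 4.
From 0 via λ: add 2.
From 4 via λ: add 3.
From 3 via λ: add 7, 16.
From 7 via λ: add 6.
No new states can be added; the closed set is {0, 2, 3, 4, 6, 7, 9, 10, 11, 16}.

{0, 2, 3, 4, 6, 7, 9, 10, 11, 16}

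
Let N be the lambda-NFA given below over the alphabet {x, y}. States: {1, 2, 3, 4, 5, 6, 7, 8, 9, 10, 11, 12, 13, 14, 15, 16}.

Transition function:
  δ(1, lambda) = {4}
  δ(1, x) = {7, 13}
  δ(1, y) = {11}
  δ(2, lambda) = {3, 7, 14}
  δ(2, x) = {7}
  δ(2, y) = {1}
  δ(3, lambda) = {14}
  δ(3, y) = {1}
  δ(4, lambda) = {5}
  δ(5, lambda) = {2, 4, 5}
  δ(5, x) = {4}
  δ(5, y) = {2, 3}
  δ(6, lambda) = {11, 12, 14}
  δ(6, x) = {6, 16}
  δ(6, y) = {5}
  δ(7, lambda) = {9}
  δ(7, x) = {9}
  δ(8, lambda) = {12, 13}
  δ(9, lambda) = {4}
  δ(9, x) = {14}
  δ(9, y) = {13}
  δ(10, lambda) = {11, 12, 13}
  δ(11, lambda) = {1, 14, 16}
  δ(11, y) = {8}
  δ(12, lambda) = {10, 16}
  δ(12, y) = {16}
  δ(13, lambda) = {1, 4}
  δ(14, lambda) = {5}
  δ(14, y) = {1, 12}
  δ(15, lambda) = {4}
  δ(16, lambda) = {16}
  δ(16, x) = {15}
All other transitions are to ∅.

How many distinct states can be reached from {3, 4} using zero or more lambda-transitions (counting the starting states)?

Start with {3, 4}.
From 3 via lambda: add 14.
From 4 via lambda: add 5.
From 5 via lambda: add 2.
From 2 via lambda: add 7.
From 7 via lambda: add 9.
lambda-closure = {2, 3, 4, 5, 7, 9, 14}, which has 7 states.

7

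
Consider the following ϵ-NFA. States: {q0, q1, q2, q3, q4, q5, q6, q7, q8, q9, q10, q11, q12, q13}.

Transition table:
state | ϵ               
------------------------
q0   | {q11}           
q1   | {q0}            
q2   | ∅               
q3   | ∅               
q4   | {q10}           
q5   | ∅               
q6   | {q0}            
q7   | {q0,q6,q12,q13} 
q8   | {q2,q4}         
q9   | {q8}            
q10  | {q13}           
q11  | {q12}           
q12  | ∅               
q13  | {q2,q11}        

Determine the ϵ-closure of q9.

Start with {q9}.
From q9 via ϵ: add q8.
From q8 via ϵ: add q2, q4.
From q4 via ϵ: add q10.
From q10 via ϵ: add q13.
From q13 via ϵ: add q11.
From q11 via ϵ: add q12.
No new states can be added; the closed set is {q2, q4, q8, q9, q10, q11, q12, q13}.

{q2, q4, q8, q9, q10, q11, q12, q13}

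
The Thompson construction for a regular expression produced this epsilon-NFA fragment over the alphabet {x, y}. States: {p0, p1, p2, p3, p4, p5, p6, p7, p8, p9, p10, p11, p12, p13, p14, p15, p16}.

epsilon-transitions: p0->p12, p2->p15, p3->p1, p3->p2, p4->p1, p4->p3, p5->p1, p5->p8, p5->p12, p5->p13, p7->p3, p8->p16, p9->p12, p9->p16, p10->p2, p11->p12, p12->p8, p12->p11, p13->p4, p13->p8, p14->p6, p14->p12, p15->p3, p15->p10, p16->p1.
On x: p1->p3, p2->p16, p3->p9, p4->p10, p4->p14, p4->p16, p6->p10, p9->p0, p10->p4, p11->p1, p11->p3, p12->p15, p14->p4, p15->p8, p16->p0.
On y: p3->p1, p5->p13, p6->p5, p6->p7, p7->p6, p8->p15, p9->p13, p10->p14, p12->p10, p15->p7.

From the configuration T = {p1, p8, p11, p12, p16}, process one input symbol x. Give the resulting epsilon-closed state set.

{p0, p1, p2, p3, p8, p10, p11, p12, p15, p16}

p1 on x → {p3}.
p11 on x → {p1, p3}.
p12 on x → {p15}.
p16 on x → {p0}.
No x-transition from p8.
Union after reading x: {p0, p1, p3, p15}.
Now take the epsilon-closure:
From p0 via epsilon: add p12.
From p3 via epsilon: add p2.
From p15 via epsilon: add p10.
From p12 via epsilon: add p8, p11.
From p8 via epsilon: add p16.
No new states can be added; the closed set is {p0, p1, p2, p3, p8, p10, p11, p12, p15, p16}.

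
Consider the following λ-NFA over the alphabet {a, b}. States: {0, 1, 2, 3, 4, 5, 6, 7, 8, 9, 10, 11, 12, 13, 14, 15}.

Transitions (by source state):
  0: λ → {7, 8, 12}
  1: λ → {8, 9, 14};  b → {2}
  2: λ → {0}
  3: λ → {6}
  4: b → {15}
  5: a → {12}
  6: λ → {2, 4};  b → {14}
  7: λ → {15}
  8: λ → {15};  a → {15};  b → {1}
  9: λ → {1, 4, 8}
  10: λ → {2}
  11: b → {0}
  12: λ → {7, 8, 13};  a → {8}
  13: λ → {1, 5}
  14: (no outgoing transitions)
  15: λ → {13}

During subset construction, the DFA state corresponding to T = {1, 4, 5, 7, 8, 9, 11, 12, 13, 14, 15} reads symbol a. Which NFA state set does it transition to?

5 on a → {12}.
8 on a → {15}.
12 on a → {8}.
No a-transition from 1, 4, 7, 9, 11, 13, 14, 15.
Union after reading a: {8, 12, 15}.
Now take the λ-closure:
From 12 via λ: add 7, 13.
From 13 via λ: add 1, 5.
From 1 via λ: add 9, 14.
From 9 via λ: add 4.
No new states can be added; the closed set is {1, 4, 5, 7, 8, 9, 12, 13, 14, 15}.

{1, 4, 5, 7, 8, 9, 12, 13, 14, 15}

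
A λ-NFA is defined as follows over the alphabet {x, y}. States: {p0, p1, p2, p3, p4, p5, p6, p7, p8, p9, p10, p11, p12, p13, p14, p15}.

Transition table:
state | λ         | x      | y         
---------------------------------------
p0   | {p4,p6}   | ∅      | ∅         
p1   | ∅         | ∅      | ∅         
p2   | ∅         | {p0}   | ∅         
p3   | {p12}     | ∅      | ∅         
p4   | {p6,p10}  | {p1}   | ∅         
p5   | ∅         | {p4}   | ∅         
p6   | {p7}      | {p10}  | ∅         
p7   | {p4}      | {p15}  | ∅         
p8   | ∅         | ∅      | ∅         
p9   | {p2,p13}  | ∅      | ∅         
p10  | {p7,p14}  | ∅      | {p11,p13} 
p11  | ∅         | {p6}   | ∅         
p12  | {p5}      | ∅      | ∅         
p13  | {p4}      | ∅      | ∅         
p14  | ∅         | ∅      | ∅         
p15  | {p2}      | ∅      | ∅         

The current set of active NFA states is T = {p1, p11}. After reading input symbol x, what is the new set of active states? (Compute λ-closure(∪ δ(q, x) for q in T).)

p11 on x → {p6}.
No x-transition from p1.
Union after reading x: {p6}.
Now take the λ-closure:
From p6 via λ: add p7.
From p7 via λ: add p4.
From p4 via λ: add p10.
From p10 via λ: add p14.
No new states can be added; the closed set is {p4, p6, p7, p10, p14}.

{p4, p6, p7, p10, p14}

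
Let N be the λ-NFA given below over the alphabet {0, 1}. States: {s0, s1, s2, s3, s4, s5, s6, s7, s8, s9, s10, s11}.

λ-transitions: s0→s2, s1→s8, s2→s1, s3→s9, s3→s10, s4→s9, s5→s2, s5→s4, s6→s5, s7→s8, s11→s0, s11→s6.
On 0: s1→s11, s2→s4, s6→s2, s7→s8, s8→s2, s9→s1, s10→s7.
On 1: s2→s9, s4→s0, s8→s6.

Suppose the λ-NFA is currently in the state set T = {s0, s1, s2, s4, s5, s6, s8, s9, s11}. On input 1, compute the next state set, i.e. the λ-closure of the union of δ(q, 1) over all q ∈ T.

s2 on 1 → {s9}.
s4 on 1 → {s0}.
s8 on 1 → {s6}.
No 1-transition from s0, s1, s5, s6, s9, s11.
Union after reading 1: {s0, s6, s9}.
Now take the λ-closure:
From s0 via λ: add s2.
From s6 via λ: add s5.
From s2 via λ: add s1.
From s5 via λ: add s4.
From s1 via λ: add s8.
No new states can be added; the closed set is {s0, s1, s2, s4, s5, s6, s8, s9}.

{s0, s1, s2, s4, s5, s6, s8, s9}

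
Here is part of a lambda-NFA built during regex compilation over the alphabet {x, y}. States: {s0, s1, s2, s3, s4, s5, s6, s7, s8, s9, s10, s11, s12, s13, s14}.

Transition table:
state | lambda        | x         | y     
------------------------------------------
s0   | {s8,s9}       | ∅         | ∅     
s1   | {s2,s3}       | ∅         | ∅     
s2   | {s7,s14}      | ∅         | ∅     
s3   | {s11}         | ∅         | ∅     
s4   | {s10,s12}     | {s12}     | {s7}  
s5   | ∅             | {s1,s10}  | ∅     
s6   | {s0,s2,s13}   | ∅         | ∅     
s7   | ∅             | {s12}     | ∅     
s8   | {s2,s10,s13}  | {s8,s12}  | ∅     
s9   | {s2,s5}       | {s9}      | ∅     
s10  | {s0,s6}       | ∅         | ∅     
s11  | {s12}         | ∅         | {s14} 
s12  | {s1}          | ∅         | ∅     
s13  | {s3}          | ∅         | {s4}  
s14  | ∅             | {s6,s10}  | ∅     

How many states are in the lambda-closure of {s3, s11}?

Start with {s3, s11}.
From s11 via lambda: add s12.
From s12 via lambda: add s1.
From s1 via lambda: add s2.
From s2 via lambda: add s7, s14.
lambda-closure = {s1, s2, s3, s7, s11, s12, s14}, which has 7 states.

7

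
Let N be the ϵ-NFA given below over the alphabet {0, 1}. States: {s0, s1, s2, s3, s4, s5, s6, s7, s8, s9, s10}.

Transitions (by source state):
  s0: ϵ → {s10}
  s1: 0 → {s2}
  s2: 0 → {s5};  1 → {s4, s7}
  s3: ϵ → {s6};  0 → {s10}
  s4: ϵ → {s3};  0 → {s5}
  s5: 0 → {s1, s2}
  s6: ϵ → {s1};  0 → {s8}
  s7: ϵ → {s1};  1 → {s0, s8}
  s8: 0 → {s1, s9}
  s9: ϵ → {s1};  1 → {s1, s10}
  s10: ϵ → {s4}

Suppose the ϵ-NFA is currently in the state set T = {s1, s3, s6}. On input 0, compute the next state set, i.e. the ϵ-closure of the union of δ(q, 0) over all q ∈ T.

s1 on 0 → {s2}.
s3 on 0 → {s10}.
s6 on 0 → {s8}.
Union after reading 0: {s2, s8, s10}.
Now take the ϵ-closure:
From s10 via ϵ: add s4.
From s4 via ϵ: add s3.
From s3 via ϵ: add s6.
From s6 via ϵ: add s1.
No new states can be added; the closed set is {s1, s2, s3, s4, s6, s8, s10}.

{s1, s2, s3, s4, s6, s8, s10}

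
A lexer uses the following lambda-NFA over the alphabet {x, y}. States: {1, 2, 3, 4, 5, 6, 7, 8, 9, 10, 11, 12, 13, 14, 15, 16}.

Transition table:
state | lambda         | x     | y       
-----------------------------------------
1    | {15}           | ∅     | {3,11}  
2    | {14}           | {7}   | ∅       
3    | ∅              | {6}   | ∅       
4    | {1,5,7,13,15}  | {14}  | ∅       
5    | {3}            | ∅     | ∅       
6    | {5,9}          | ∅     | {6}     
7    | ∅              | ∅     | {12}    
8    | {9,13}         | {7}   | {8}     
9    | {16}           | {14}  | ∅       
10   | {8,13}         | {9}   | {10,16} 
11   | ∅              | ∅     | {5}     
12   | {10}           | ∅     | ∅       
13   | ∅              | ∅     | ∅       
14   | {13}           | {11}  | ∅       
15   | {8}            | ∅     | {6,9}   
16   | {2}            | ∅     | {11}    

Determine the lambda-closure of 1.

{1, 2, 8, 9, 13, 14, 15, 16}

Start with {1}.
From 1 via lambda: add 15.
From 15 via lambda: add 8.
From 8 via lambda: add 9, 13.
From 9 via lambda: add 16.
From 16 via lambda: add 2.
From 2 via lambda: add 14.
No new states can be added; the closed set is {1, 2, 8, 9, 13, 14, 15, 16}.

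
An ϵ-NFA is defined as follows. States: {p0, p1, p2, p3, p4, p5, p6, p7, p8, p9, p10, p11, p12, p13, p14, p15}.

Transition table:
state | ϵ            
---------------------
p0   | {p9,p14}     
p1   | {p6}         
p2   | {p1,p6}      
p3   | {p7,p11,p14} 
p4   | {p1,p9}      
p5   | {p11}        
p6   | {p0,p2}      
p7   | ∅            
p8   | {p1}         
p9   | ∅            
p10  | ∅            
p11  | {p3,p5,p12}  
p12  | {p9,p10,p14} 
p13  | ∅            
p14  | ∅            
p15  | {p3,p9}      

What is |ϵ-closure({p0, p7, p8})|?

8

Start with {p0, p7, p8}.
From p0 via ϵ: add p9, p14.
From p8 via ϵ: add p1.
From p1 via ϵ: add p6.
From p6 via ϵ: add p2.
ϵ-closure = {p0, p1, p2, p6, p7, p8, p9, p14}, which has 8 states.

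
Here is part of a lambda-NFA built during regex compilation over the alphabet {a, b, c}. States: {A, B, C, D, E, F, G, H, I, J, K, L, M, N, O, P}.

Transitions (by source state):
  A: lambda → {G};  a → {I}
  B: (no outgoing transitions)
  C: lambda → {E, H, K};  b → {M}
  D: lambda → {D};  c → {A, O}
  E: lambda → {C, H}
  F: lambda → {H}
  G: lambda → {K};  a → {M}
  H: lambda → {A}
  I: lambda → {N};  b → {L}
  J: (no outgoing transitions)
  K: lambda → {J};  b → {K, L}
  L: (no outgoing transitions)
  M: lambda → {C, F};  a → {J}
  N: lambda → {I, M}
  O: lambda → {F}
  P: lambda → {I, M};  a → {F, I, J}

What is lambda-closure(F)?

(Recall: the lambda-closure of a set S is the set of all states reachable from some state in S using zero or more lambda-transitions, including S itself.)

Start with {F}.
From F via lambda: add H.
From H via lambda: add A.
From A via lambda: add G.
From G via lambda: add K.
From K via lambda: add J.
No new states can be added; the closed set is {A, F, G, H, J, K}.

{A, F, G, H, J, K}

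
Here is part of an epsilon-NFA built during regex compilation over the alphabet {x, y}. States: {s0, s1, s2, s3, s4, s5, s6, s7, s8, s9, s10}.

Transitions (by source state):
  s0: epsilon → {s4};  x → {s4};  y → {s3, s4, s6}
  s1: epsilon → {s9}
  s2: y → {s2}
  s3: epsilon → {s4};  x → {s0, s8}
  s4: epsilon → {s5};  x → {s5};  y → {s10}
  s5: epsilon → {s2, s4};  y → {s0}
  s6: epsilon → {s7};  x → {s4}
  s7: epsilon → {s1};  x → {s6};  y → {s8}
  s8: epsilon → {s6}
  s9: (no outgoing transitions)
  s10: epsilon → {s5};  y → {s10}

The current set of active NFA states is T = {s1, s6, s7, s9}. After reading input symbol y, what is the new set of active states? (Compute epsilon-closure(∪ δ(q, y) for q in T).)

{s1, s6, s7, s8, s9}

s7 on y → {s8}.
No y-transition from s1, s6, s9.
Union after reading y: {s8}.
Now take the epsilon-closure:
From s8 via epsilon: add s6.
From s6 via epsilon: add s7.
From s7 via epsilon: add s1.
From s1 via epsilon: add s9.
No new states can be added; the closed set is {s1, s6, s7, s8, s9}.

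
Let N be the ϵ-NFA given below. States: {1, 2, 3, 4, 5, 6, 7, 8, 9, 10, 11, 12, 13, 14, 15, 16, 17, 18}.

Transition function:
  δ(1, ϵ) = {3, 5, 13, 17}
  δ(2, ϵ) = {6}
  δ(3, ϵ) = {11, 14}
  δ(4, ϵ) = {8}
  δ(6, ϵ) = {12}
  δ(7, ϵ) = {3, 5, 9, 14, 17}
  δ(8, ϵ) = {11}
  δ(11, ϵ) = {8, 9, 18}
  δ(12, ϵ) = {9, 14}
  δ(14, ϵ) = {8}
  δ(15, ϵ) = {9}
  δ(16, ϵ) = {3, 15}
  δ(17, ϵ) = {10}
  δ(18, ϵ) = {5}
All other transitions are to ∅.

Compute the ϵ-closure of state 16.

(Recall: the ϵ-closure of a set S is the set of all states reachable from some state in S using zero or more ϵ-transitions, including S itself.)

Start with {16}.
From 16 via ϵ: add 3, 15.
From 3 via ϵ: add 11, 14.
From 15 via ϵ: add 9.
From 11 via ϵ: add 8, 18.
From 18 via ϵ: add 5.
No new states can be added; the closed set is {3, 5, 8, 9, 11, 14, 15, 16, 18}.

{3, 5, 8, 9, 11, 14, 15, 16, 18}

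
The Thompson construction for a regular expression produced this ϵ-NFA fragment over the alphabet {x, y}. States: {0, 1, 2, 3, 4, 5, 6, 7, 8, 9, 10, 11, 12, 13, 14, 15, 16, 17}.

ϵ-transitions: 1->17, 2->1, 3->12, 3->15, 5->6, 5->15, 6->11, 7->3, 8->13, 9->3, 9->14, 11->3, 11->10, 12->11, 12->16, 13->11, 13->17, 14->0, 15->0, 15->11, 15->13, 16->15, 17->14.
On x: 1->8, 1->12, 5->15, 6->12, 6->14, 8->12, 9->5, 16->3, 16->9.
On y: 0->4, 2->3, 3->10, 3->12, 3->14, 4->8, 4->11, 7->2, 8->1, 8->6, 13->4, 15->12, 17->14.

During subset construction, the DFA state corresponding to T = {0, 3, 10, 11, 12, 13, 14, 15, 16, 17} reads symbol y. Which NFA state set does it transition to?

{0, 3, 4, 10, 11, 12, 13, 14, 15, 16, 17}

0 on y → {4}.
3 on y → {10, 12, 14}.
13 on y → {4}.
15 on y → {12}.
17 on y → {14}.
No y-transition from 10, 11, 12, 14, 16.
Union after reading y: {4, 10, 12, 14}.
Now take the ϵ-closure:
From 12 via ϵ: add 11, 16.
From 14 via ϵ: add 0.
From 11 via ϵ: add 3.
From 16 via ϵ: add 15.
From 15 via ϵ: add 13.
From 13 via ϵ: add 17.
No new states can be added; the closed set is {0, 3, 4, 10, 11, 12, 13, 14, 15, 16, 17}.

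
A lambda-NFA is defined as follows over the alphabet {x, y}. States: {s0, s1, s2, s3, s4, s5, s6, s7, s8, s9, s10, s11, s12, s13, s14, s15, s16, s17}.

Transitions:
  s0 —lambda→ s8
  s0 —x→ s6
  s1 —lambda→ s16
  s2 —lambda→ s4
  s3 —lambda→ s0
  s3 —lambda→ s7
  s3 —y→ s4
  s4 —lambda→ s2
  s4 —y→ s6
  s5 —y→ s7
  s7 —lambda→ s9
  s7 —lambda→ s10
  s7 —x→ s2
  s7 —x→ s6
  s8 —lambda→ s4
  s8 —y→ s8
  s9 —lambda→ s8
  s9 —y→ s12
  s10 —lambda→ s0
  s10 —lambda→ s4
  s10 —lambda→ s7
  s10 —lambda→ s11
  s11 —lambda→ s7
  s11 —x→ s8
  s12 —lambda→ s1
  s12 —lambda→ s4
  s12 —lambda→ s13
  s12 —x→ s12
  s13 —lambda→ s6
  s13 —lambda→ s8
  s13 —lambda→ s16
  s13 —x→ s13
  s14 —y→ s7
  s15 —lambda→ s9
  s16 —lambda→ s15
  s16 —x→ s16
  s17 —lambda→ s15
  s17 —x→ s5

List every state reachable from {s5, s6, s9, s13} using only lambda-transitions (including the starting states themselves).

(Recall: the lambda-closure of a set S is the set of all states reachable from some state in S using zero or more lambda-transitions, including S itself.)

Start with {s5, s6, s9, s13}.
From s9 via lambda: add s8.
From s13 via lambda: add s16.
From s8 via lambda: add s4.
From s16 via lambda: add s15.
From s4 via lambda: add s2.
No new states can be added; the closed set is {s2, s4, s5, s6, s8, s9, s13, s15, s16}.

{s2, s4, s5, s6, s8, s9, s13, s15, s16}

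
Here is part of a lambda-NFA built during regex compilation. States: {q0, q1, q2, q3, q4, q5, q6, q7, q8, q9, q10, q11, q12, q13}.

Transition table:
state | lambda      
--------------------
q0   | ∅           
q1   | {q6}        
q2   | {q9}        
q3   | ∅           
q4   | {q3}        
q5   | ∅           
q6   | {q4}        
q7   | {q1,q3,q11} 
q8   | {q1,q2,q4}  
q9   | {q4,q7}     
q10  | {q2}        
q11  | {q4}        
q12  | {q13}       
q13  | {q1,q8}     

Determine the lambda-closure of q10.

{q1, q2, q3, q4, q6, q7, q9, q10, q11}

Start with {q10}.
From q10 via lambda: add q2.
From q2 via lambda: add q9.
From q9 via lambda: add q4, q7.
From q4 via lambda: add q3.
From q7 via lambda: add q1, q11.
From q1 via lambda: add q6.
No new states can be added; the closed set is {q1, q2, q3, q4, q6, q7, q9, q10, q11}.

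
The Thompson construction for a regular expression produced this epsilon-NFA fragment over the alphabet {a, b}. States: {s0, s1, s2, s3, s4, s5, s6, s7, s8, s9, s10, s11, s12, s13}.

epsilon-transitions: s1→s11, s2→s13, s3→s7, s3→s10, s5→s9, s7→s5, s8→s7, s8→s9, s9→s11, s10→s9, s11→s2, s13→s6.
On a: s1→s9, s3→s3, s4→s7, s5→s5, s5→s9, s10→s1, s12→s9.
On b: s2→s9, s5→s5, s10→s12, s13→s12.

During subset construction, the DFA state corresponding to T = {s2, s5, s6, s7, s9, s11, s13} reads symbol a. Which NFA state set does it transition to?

{s2, s5, s6, s9, s11, s13}

s5 on a → {s5, s9}.
No a-transition from s2, s6, s7, s9, s11, s13.
Union after reading a: {s5, s9}.
Now take the epsilon-closure:
From s9 via epsilon: add s11.
From s11 via epsilon: add s2.
From s2 via epsilon: add s13.
From s13 via epsilon: add s6.
No new states can be added; the closed set is {s2, s5, s6, s9, s11, s13}.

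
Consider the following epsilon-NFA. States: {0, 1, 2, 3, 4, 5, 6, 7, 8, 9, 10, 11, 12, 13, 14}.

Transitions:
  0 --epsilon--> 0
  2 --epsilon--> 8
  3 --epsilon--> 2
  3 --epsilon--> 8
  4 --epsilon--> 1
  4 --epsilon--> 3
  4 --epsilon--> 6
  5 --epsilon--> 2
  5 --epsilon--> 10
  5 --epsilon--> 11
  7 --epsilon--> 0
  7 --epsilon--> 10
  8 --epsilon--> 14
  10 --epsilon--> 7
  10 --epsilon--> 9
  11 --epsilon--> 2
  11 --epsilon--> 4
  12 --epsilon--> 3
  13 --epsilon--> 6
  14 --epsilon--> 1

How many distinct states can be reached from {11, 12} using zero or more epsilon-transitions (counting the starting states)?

Start with {11, 12}.
From 11 via epsilon: add 2, 4.
From 12 via epsilon: add 3.
From 2 via epsilon: add 8.
From 4 via epsilon: add 1, 6.
From 8 via epsilon: add 14.
epsilon-closure = {1, 2, 3, 4, 6, 8, 11, 12, 14}, which has 9 states.

9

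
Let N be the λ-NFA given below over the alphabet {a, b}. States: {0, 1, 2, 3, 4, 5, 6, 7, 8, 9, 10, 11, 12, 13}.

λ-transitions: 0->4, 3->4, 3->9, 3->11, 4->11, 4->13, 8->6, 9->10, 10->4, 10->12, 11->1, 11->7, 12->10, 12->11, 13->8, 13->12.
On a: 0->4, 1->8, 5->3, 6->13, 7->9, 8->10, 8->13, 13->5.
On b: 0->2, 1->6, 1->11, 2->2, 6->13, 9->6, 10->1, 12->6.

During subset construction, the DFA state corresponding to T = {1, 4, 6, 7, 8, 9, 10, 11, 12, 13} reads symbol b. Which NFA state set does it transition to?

{1, 4, 6, 7, 8, 10, 11, 12, 13}

1 on b → {6, 11}.
6 on b → {13}.
9 on b → {6}.
10 on b → {1}.
12 on b → {6}.
No b-transition from 4, 7, 8, 11, 13.
Union after reading b: {1, 6, 11, 13}.
Now take the λ-closure:
From 11 via λ: add 7.
From 13 via λ: add 8, 12.
From 12 via λ: add 10.
From 10 via λ: add 4.
No new states can be added; the closed set is {1, 4, 6, 7, 8, 10, 11, 12, 13}.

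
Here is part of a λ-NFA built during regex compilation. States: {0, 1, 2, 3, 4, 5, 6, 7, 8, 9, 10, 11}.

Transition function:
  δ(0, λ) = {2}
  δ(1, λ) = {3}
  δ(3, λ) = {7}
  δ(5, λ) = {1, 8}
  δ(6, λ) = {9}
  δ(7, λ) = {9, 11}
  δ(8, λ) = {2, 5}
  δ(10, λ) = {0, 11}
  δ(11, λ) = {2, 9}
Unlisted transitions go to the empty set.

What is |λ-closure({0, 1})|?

Start with {0, 1}.
From 0 via λ: add 2.
From 1 via λ: add 3.
From 3 via λ: add 7.
From 7 via λ: add 9, 11.
λ-closure = {0, 1, 2, 3, 7, 9, 11}, which has 7 states.

7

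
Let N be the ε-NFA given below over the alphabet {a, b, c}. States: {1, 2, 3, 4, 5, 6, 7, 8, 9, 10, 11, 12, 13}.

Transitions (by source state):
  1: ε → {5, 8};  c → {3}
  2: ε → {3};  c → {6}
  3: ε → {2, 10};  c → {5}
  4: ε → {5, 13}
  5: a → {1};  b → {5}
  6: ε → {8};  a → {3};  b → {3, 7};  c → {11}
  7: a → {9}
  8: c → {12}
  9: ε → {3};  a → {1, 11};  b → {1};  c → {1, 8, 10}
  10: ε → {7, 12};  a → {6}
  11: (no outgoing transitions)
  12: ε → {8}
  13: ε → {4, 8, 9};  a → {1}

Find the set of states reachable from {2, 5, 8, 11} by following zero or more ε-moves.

{2, 3, 5, 7, 8, 10, 11, 12}

Start with {2, 5, 8, 11}.
From 2 via ε: add 3.
From 3 via ε: add 10.
From 10 via ε: add 7, 12.
No new states can be added; the closed set is {2, 3, 5, 7, 8, 10, 11, 12}.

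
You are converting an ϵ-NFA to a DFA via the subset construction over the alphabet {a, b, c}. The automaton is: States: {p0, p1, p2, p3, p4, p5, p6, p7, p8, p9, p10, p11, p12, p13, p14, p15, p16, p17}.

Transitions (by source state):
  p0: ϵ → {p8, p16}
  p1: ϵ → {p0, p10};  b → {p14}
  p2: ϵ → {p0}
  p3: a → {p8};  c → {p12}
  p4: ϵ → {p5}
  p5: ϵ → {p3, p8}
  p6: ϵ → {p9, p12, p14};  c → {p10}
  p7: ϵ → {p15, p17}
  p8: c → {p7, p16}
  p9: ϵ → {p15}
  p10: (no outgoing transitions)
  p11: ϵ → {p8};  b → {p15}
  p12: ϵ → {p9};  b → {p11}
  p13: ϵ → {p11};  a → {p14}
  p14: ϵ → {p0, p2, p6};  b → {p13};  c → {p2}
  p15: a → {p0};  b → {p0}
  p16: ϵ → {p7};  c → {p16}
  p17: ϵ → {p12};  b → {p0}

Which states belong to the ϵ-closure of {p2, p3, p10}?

Start with {p2, p3, p10}.
From p2 via ϵ: add p0.
From p0 via ϵ: add p8, p16.
From p16 via ϵ: add p7.
From p7 via ϵ: add p15, p17.
From p17 via ϵ: add p12.
From p12 via ϵ: add p9.
No new states can be added; the closed set is {p0, p2, p3, p7, p8, p9, p10, p12, p15, p16, p17}.

{p0, p2, p3, p7, p8, p9, p10, p12, p15, p16, p17}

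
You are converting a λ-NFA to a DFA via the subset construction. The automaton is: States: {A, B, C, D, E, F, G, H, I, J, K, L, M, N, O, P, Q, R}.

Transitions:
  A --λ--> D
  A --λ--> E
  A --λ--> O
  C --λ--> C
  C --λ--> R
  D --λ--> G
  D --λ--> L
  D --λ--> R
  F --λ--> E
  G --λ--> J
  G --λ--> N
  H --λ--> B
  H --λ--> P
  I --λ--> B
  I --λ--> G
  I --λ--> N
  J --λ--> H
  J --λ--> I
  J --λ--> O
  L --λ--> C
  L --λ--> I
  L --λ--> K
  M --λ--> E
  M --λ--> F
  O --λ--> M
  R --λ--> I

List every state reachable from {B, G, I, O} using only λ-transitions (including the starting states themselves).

{B, E, F, G, H, I, J, M, N, O, P}

Start with {B, G, I, O}.
From G via λ: add J, N.
From O via λ: add M.
From J via λ: add H.
From M via λ: add E, F.
From H via λ: add P.
No new states can be added; the closed set is {B, E, F, G, H, I, J, M, N, O, P}.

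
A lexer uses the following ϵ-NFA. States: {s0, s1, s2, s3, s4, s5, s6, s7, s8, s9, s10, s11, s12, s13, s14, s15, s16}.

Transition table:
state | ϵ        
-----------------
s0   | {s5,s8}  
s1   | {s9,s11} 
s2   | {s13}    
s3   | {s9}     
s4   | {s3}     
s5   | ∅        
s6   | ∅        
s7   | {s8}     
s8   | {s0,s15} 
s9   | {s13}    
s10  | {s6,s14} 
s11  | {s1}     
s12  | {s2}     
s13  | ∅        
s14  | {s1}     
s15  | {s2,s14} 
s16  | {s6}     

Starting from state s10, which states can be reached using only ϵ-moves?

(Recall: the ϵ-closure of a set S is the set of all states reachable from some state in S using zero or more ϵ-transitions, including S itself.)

Start with {s10}.
From s10 via ϵ: add s6, s14.
From s14 via ϵ: add s1.
From s1 via ϵ: add s9, s11.
From s9 via ϵ: add s13.
No new states can be added; the closed set is {s1, s6, s9, s10, s11, s13, s14}.

{s1, s6, s9, s10, s11, s13, s14}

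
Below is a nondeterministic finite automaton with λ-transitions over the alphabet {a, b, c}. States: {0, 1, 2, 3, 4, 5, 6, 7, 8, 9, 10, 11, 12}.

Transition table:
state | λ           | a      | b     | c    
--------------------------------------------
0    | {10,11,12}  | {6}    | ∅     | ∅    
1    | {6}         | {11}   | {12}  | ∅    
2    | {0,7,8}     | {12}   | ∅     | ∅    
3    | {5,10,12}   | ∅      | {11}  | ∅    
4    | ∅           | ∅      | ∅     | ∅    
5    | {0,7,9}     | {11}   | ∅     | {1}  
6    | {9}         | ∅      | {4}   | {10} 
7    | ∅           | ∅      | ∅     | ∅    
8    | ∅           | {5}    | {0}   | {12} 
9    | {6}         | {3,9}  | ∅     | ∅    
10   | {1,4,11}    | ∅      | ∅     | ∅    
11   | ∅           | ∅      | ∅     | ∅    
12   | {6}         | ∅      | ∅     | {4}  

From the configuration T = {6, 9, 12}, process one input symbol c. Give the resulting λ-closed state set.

6 on c → {10}.
12 on c → {4}.
No c-transition from 9.
Union after reading c: {4, 10}.
Now take the λ-closure:
From 10 via λ: add 1, 11.
From 1 via λ: add 6.
From 6 via λ: add 9.
No new states can be added; the closed set is {1, 4, 6, 9, 10, 11}.

{1, 4, 6, 9, 10, 11}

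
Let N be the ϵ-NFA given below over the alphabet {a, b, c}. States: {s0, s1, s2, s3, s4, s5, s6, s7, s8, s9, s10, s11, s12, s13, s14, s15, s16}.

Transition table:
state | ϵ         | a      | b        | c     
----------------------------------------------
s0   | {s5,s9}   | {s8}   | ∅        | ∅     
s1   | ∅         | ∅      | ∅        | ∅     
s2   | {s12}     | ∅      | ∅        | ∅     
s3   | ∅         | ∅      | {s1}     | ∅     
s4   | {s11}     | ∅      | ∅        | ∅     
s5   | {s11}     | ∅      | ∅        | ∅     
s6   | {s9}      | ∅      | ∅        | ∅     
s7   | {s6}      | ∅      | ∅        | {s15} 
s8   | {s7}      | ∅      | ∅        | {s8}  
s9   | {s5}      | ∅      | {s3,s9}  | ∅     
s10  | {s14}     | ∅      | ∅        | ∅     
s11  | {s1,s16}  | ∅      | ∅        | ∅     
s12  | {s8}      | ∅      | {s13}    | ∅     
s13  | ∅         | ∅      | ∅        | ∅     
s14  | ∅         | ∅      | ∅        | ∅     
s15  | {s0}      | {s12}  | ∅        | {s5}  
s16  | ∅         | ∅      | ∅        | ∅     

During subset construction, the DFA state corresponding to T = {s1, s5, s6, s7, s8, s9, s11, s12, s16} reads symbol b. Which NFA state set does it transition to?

{s1, s3, s5, s9, s11, s13, s16}

s9 on b → {s3, s9}.
s12 on b → {s13}.
No b-transition from s1, s5, s6, s7, s8, s11, s16.
Union after reading b: {s3, s9, s13}.
Now take the ϵ-closure:
From s9 via ϵ: add s5.
From s5 via ϵ: add s11.
From s11 via ϵ: add s1, s16.
No new states can be added; the closed set is {s1, s3, s5, s9, s11, s13, s16}.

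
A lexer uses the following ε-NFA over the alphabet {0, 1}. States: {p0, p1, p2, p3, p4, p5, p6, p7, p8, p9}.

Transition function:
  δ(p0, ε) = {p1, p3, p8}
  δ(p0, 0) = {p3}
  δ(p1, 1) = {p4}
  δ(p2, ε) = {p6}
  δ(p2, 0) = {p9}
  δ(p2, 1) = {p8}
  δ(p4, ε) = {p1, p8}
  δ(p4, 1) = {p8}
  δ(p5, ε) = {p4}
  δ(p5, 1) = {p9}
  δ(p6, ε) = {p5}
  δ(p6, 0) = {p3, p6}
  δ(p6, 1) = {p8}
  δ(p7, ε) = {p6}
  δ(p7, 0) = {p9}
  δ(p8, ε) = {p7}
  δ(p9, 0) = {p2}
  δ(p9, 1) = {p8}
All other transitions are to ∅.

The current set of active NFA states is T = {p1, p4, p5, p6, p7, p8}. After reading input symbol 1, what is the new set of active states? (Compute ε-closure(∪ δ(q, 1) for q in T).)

p1 on 1 → {p4}.
p4 on 1 → {p8}.
p5 on 1 → {p9}.
p6 on 1 → {p8}.
No 1-transition from p7, p8.
Union after reading 1: {p4, p8, p9}.
Now take the ε-closure:
From p4 via ε: add p1.
From p8 via ε: add p7.
From p7 via ε: add p6.
From p6 via ε: add p5.
No new states can be added; the closed set is {p1, p4, p5, p6, p7, p8, p9}.

{p1, p4, p5, p6, p7, p8, p9}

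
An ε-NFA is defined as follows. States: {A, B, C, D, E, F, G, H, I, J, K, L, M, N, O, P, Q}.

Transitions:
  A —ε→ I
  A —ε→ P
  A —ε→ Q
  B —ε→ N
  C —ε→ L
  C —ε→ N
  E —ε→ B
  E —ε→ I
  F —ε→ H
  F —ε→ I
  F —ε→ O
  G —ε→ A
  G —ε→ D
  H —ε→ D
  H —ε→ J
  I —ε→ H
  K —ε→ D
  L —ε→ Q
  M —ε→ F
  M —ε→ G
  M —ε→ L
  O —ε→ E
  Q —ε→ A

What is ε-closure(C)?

Start with {C}.
From C via ε: add L, N.
From L via ε: add Q.
From Q via ε: add A.
From A via ε: add I, P.
From I via ε: add H.
From H via ε: add D, J.
No new states can be added; the closed set is {A, C, D, H, I, J, L, N, P, Q}.

{A, C, D, H, I, J, L, N, P, Q}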